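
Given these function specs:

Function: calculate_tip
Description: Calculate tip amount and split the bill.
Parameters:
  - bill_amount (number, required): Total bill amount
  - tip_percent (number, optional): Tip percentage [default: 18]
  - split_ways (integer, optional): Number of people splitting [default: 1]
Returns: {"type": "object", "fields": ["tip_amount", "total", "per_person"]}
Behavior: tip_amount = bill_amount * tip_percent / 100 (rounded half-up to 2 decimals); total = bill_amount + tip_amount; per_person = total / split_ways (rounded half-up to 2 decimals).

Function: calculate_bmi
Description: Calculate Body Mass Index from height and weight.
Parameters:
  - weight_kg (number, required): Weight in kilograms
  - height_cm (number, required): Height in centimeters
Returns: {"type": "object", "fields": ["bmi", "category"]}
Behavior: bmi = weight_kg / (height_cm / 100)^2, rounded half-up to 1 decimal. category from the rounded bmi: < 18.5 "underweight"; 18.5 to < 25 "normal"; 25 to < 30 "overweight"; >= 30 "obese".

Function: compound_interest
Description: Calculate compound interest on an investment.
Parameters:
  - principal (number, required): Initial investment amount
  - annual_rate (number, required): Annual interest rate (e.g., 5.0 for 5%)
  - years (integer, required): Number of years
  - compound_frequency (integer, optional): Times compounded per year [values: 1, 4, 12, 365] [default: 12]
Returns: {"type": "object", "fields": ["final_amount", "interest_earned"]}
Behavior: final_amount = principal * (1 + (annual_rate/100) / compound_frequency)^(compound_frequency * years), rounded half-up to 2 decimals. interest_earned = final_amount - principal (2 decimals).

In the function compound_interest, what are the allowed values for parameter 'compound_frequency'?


The compound_interest spec declares:
  - compound_frequency (integer, optional): Times compounded per year [values: 1, 4, 12, 365] [default: 12]
Allowed values:
1, 4, 12, 365


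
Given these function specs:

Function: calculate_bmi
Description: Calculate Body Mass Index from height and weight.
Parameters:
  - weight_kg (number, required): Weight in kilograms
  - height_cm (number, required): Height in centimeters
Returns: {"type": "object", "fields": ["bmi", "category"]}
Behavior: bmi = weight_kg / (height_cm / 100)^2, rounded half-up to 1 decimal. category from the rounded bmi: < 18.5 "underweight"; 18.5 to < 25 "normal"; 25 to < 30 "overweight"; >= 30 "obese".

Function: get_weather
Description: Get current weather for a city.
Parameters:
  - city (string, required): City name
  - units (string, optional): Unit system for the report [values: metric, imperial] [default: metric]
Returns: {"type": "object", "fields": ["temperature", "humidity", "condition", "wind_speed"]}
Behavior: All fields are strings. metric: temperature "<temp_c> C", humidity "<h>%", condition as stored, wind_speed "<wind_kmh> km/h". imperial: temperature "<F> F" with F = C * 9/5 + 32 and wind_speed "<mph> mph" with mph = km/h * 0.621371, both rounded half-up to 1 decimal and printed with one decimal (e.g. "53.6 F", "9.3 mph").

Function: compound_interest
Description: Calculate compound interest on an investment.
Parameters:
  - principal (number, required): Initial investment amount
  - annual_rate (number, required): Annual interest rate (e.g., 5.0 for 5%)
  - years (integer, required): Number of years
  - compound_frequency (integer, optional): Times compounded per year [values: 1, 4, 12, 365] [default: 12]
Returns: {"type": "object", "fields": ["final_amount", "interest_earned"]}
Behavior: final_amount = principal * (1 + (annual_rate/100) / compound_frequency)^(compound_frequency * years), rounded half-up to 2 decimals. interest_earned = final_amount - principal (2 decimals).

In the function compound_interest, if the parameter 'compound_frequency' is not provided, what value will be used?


The compound_interest spec declares:
  - compound_frequency (integer, optional): Times compounded per year [values: 1, 4, 12, 365] [default: 12]
Default:
12


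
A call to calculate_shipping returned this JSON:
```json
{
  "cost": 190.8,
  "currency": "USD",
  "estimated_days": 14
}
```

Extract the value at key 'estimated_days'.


14


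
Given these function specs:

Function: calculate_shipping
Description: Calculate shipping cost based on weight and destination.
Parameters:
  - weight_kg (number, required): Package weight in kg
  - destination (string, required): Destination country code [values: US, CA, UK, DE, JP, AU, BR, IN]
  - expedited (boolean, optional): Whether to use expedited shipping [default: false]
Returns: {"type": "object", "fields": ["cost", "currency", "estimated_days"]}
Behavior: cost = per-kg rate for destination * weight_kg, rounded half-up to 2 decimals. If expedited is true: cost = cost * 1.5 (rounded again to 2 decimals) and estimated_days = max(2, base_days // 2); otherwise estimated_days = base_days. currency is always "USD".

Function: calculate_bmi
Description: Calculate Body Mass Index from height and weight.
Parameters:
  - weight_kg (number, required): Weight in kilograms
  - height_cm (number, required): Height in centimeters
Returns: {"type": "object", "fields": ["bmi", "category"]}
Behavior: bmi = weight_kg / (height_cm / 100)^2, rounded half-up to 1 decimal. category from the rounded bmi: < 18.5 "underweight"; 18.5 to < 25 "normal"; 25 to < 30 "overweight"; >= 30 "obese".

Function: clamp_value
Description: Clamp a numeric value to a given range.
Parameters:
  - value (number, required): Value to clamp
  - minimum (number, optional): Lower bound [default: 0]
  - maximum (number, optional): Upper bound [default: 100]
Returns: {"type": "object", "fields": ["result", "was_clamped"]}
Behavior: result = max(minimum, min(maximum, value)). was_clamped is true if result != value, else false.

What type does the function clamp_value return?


The clamp_value spec declares Returns: {"type": "object", "fields": ["result", "was_clamped"]}
Type:
object


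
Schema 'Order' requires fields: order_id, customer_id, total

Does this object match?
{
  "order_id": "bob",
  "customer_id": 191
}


Checking required fields...
Missing: total
Invalid - missing required field 'total'


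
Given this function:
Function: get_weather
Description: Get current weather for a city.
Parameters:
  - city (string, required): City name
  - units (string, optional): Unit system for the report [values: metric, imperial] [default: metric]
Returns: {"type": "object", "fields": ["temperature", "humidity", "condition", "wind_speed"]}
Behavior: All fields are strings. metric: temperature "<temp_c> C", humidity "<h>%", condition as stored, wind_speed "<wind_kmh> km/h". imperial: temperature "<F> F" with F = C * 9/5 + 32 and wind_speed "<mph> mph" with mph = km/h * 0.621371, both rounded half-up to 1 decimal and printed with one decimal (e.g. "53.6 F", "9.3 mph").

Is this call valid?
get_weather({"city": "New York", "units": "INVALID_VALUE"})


Checking parameter values...
Parameter 'units' has value 'INVALID_VALUE' not in allowed: metric, imperial
Invalid - 'units' must be one of metric, imperial


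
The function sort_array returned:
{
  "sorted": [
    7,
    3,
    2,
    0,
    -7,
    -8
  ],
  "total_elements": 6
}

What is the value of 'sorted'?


[7, 3, 2, 0, -7, -8]


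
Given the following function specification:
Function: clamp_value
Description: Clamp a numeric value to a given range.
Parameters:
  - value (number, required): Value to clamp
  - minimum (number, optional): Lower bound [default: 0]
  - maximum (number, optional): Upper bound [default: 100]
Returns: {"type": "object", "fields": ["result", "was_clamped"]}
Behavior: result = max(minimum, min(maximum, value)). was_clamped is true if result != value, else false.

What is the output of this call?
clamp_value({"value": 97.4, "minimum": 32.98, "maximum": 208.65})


result = max(32.98, min(208.65, 97.4)) = max(32.98, 97.4) = 97.4
was_clamped = (97.4 != 97.4) = false
Output:
{"result": 97.4, "was_clamped": false}


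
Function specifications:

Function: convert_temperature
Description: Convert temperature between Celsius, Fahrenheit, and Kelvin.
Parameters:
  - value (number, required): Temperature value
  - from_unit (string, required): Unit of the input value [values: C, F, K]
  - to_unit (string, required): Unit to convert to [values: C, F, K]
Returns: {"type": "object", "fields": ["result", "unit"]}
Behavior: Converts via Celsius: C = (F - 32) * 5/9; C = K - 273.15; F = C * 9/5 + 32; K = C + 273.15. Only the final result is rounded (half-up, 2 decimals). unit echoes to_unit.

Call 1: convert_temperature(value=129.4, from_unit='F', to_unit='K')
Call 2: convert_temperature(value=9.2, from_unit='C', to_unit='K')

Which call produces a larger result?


Call 1:
  To C: (129.4 - 32) * 5/9 = 54.111111
  To K: 54.111111 + 273.15 = 327.261111
  Round to 2 decimals: 327.26
  -> 327.26 K
Call 2:
  Input already in C: 9.2
  To K: 9.2 + 273.15 = 282.35
  Round to 2 decimals: 282.35
  -> 282.35 K
Call 1 (327.26 K)


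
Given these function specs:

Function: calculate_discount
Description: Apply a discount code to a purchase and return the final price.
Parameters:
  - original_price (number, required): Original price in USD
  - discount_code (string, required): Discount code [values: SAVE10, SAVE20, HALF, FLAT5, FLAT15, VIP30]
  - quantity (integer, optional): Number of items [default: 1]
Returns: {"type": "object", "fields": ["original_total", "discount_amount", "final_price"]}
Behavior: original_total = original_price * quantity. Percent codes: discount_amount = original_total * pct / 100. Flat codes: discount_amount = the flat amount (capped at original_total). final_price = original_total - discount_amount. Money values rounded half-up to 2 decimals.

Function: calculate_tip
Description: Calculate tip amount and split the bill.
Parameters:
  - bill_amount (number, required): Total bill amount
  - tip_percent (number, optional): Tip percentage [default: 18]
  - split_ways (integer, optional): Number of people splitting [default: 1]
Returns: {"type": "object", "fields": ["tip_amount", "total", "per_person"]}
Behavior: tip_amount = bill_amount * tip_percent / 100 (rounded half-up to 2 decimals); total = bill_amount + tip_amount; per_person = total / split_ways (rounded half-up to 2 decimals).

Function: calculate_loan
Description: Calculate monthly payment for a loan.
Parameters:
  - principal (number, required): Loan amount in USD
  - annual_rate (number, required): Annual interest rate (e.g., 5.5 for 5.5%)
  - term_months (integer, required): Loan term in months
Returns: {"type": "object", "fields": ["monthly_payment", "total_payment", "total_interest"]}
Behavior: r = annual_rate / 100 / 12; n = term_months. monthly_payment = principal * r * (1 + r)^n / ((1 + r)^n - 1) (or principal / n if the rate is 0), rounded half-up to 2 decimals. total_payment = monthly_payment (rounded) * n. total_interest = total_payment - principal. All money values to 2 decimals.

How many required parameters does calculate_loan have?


Parameters of calculate_loan: principal (required), annual_rate (required), term_months (required)
Required count:
3


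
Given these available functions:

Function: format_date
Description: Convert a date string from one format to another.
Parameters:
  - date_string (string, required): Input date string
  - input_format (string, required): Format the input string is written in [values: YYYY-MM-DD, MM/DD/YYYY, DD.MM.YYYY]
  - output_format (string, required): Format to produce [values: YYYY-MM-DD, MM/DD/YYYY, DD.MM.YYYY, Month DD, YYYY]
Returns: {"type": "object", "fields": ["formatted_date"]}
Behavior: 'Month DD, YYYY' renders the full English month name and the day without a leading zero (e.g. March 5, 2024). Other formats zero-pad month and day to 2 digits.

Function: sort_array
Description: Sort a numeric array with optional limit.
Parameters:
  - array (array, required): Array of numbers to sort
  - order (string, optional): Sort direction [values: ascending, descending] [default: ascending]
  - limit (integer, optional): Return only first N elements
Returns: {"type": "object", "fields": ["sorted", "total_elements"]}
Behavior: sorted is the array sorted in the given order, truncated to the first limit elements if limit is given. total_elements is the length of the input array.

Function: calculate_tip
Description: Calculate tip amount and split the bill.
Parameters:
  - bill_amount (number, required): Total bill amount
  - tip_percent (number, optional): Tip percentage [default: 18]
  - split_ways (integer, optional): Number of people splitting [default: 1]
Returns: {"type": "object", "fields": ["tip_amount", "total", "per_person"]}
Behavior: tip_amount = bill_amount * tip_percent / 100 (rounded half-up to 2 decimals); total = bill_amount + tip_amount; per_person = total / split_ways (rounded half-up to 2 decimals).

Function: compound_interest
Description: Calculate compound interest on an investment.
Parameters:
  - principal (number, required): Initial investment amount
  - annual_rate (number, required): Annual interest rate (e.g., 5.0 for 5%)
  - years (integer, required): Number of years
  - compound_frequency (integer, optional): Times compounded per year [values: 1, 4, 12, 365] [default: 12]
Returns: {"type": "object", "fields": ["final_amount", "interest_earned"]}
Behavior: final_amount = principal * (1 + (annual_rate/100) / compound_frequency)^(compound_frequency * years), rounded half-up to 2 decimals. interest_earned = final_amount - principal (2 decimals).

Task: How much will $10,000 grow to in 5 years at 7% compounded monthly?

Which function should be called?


The task needs a function whose description is: Calculate compound interest on an investment.
compound_interest


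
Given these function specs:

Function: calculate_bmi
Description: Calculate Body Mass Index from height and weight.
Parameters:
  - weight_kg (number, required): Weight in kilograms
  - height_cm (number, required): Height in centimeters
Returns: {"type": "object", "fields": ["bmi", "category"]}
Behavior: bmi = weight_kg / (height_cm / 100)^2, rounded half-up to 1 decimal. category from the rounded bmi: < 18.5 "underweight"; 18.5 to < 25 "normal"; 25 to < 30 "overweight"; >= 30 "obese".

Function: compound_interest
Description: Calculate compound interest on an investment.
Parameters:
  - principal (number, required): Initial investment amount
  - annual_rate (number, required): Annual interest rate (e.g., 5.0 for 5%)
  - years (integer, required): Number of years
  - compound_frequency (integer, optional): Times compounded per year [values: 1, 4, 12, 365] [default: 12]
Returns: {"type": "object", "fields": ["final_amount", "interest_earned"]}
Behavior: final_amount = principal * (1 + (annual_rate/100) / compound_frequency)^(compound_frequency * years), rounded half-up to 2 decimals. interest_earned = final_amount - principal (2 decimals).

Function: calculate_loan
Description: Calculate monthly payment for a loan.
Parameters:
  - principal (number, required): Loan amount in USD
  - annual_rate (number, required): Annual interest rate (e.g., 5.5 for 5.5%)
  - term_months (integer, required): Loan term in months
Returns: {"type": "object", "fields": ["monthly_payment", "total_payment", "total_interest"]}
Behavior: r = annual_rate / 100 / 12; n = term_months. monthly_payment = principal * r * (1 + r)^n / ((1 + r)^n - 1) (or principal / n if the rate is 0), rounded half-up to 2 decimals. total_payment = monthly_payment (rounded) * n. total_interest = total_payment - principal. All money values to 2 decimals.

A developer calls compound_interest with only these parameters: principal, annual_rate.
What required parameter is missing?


Required parameters: principal, annual_rate, years
Provided: principal, annual_rate
Missing: years
years


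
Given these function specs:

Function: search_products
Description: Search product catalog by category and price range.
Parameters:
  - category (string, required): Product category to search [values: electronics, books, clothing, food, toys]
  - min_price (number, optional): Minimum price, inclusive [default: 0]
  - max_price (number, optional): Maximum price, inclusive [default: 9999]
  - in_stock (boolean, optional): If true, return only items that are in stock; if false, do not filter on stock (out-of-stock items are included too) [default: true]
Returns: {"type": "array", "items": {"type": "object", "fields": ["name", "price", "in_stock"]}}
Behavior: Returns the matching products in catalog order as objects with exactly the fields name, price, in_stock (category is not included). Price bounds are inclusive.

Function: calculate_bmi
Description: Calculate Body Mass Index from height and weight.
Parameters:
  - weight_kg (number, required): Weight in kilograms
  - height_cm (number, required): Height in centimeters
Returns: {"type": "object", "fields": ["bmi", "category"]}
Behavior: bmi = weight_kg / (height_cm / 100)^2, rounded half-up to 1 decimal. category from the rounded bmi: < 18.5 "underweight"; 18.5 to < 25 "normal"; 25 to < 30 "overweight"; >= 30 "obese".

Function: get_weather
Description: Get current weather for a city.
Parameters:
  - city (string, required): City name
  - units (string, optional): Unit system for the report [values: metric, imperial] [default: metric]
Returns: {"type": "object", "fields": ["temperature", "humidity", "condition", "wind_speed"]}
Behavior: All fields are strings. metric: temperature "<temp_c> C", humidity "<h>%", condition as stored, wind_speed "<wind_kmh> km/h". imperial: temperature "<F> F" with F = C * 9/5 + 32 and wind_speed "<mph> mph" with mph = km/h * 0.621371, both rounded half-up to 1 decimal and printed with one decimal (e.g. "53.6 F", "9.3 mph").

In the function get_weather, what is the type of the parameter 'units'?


The get_weather spec declares:
  - units (string, optional): Unit system for the report [values: metric, imperial] [default: metric]
Type:
string


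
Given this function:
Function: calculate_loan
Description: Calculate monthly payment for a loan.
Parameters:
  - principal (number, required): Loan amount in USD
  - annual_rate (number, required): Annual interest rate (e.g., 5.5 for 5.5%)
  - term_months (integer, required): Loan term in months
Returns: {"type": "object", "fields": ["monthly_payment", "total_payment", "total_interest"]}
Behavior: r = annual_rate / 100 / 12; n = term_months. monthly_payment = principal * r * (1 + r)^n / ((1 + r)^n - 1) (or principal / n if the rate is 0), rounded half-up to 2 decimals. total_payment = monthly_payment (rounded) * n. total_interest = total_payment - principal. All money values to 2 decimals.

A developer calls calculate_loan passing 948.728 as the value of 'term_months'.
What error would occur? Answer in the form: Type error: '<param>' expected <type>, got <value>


Spec: 'term_months' is declared as integer; 948.728 is a non-integer number.
Type error: 'term_months' expected integer, got 948.728


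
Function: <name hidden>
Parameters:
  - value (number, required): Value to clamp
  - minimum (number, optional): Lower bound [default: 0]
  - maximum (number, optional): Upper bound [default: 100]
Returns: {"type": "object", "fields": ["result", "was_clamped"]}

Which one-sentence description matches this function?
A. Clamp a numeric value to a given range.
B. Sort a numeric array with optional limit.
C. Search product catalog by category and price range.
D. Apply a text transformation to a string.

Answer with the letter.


Parameters value, minimum, maximum and return ["result", "was_clamped"] fit: Clamp a numeric value to a given range.
A


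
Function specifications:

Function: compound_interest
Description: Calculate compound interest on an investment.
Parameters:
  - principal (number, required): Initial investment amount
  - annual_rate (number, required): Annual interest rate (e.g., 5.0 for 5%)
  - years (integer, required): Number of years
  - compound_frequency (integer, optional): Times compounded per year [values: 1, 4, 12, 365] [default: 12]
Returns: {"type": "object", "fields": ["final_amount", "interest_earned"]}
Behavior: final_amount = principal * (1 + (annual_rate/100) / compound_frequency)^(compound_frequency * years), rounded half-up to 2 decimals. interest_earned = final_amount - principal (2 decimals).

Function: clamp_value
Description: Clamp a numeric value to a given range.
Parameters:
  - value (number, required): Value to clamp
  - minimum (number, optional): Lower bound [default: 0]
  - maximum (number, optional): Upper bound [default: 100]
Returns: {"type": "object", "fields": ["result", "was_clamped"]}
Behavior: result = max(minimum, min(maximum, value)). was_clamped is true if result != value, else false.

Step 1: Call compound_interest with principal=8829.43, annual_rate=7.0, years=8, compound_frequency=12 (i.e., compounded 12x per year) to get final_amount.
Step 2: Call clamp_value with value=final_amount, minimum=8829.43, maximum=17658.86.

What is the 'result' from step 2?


Step 1: compound_interest
  rate per period = 7.0/100/12 = 0.005833333333 (keep full precision); periods = 12 * 8 = 96
  (1 + 0.005833333333)^96 = 1.74782646
  final_amount = 8829.43 * 1.74782646 = 15432.311346 -> 15432.31
  interest_earned = 15432.31 - 8829.43 = 6602.88
  -> final_amount = 15432.31
Step 2: clamp_value(value=15432.31, minimum=8829.43, maximum=17658.86)
  result = max(8829.43, min(17658.86, 15432.31)) = max(8829.43, 15432.31) = 15432.31
  was_clamped = (15432.31 != 15432.31) = false
  -> result = 15432.31
15432.31


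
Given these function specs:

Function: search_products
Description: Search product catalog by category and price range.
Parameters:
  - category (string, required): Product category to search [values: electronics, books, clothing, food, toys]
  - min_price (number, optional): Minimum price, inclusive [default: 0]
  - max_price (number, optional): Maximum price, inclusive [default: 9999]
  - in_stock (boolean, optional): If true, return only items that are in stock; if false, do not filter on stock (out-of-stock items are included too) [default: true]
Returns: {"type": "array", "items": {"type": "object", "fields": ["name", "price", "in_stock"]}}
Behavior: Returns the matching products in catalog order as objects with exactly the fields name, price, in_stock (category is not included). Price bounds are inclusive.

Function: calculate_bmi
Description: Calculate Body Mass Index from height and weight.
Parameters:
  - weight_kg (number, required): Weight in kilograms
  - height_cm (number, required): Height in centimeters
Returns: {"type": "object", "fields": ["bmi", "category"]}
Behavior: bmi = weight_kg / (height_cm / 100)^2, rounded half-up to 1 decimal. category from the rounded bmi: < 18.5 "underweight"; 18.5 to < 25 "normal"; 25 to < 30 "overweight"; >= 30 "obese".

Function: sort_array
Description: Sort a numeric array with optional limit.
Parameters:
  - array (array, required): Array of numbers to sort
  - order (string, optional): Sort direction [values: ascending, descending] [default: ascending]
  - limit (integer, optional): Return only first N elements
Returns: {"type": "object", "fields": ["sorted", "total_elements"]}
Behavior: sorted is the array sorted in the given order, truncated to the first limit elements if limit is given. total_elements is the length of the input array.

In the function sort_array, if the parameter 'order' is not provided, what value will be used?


The sort_array spec declares:
  - order (string, optional): Sort direction [values: ascending, descending] [default: ascending]
Default:
ascending


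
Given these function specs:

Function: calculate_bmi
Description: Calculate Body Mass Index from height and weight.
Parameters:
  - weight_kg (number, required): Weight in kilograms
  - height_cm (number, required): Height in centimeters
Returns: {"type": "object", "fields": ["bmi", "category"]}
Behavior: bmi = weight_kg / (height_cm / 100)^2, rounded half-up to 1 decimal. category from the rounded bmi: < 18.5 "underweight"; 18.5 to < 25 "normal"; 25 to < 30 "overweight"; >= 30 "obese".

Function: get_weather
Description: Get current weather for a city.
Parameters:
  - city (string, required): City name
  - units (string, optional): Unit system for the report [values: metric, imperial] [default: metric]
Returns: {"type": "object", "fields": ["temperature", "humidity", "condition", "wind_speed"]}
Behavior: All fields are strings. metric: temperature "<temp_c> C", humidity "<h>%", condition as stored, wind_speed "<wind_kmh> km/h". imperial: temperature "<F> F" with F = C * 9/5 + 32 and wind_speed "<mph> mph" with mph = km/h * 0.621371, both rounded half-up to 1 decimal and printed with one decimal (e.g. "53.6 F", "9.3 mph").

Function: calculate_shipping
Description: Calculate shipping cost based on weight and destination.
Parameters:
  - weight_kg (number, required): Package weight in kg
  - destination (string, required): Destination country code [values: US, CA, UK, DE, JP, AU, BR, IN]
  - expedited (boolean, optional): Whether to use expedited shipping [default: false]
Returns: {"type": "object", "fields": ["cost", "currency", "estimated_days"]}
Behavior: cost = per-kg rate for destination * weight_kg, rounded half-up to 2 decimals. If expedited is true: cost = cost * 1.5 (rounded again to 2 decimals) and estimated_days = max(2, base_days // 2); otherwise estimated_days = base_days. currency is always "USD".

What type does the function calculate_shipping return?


The calculate_shipping spec declares Returns: {"type": "object", "fields": ["cost", "currency", "estimated_days"]}
Type:
object


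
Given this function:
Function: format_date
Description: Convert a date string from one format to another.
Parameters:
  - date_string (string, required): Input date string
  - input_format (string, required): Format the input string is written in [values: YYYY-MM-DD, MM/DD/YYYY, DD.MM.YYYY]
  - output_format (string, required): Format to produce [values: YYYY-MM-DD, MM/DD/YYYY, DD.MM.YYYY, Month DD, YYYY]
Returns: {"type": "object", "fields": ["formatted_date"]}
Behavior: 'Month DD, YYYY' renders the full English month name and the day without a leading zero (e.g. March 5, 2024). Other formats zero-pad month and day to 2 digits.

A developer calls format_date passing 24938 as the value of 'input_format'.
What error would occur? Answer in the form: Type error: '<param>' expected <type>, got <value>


Spec: 'input_format' is declared as string; 24938 is an integer.
Type error: 'input_format' expected string, got 24938


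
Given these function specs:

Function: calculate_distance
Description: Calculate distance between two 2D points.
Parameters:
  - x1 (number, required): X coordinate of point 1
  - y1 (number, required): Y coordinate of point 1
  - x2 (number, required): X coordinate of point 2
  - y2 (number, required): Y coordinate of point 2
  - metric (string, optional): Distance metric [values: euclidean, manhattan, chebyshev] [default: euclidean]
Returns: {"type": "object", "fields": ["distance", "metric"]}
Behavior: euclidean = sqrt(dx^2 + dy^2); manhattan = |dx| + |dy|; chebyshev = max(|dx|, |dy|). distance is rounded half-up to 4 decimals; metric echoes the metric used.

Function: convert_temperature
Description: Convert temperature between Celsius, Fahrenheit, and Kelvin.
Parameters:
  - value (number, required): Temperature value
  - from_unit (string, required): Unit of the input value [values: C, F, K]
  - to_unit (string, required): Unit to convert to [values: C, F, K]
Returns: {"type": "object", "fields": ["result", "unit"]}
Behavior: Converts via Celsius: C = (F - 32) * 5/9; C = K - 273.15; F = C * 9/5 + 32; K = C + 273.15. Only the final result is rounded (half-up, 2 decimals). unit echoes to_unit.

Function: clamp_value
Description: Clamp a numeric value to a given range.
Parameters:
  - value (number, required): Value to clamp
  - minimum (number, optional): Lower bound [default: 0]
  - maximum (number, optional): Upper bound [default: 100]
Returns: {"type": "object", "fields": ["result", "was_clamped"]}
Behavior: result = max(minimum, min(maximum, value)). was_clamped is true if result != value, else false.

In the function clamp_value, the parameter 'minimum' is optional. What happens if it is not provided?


The clamp_value spec declares:
  - minimum (number, optional): Lower bound [default: 0]
It defaults to 0


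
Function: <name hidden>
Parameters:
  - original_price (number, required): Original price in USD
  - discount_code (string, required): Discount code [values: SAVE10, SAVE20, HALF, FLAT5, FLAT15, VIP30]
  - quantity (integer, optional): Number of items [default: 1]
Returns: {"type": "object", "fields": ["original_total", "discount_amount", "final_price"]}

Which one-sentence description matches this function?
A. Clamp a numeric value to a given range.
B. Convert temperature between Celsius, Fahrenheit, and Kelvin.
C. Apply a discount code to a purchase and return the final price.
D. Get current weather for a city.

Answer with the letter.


Parameters original_price, discount_code, quantity and return ["original_total", "discount_amount", "final_price"] fit: Apply a discount code to a purchase and return the final price.
C


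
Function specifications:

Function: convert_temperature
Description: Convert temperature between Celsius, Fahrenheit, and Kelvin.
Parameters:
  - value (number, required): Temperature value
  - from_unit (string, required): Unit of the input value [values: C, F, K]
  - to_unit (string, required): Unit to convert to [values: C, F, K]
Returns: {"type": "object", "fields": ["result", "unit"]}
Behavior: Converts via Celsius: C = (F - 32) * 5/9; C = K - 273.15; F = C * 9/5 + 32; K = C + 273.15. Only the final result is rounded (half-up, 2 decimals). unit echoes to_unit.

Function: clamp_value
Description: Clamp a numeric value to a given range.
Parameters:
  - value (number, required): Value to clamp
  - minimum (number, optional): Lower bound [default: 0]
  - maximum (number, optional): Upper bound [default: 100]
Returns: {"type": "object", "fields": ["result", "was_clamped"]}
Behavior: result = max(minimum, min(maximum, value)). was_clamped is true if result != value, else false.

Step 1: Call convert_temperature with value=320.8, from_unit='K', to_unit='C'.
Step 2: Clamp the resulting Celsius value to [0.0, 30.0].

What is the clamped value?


Step 1: convert_temperature(value=320.8, from_unit=K, to_unit=C)
  To C: 320.8 - 273.15 = 47.65
  Target is C: 47.65
  Round to 2 decimals: 47.65
  -> result = 47.65 C
Step 2: clamp_value(value=47.65, minimum=0.0, maximum=30.0)
  result = max(0.0, min(30.0, 47.65)) = max(0.0, 30.0) = 30.0
  was_clamped = (30.0 != 47.65) = true
  -> result = 30.0
30.0


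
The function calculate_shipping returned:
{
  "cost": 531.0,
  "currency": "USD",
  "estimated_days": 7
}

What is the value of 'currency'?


USD


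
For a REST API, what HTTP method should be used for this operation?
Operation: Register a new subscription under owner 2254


GET = read, POST = create, PUT = update/replace, DELETE = remove
This operation is a create.
POST


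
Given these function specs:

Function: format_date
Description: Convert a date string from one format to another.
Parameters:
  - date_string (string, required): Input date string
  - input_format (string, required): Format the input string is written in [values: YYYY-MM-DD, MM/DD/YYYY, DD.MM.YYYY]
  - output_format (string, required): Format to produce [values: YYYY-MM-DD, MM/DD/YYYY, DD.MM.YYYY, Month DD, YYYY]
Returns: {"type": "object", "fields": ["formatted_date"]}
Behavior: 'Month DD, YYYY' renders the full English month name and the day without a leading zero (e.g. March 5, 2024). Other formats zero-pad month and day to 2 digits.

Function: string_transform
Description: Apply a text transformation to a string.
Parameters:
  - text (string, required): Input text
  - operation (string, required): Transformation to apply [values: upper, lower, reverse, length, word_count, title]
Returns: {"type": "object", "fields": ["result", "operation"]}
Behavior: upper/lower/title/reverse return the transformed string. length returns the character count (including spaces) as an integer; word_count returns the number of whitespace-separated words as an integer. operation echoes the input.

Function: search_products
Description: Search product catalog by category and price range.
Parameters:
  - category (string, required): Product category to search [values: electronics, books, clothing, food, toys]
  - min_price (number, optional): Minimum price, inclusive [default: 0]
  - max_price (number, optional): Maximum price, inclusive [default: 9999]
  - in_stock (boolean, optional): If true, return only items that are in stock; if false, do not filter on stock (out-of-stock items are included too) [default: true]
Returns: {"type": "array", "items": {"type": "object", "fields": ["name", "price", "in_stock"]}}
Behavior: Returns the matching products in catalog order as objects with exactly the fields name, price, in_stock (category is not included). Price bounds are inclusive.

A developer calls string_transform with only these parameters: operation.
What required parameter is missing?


Required parameters: text, operation
Provided: operation
Missing: text
text


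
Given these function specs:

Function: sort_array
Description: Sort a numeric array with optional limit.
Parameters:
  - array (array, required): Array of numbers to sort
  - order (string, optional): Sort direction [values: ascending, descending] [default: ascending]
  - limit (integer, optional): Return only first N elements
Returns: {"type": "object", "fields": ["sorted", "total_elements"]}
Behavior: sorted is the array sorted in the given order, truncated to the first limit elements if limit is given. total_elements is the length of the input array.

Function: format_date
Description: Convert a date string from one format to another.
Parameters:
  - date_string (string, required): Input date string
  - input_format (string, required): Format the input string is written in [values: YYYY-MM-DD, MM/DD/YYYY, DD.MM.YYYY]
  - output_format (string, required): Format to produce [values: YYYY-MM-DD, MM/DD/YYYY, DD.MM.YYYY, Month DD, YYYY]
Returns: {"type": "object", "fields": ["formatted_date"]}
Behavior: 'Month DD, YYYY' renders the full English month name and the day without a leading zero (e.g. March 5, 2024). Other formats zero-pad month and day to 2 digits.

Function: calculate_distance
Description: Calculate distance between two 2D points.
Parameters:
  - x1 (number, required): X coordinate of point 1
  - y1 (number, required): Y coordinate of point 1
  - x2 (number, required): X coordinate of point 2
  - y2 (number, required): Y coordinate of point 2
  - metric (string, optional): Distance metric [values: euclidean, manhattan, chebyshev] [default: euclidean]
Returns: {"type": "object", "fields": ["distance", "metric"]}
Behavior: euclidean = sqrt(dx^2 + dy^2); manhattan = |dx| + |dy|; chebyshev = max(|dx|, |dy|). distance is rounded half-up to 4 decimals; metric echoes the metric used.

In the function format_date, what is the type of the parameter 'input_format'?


The format_date spec declares:
  - input_format (string, required): Format the input string is written in [values: YYYY-MM-DD, MM/DD/YYYY, DD.MM.YYYY]
Type:
string


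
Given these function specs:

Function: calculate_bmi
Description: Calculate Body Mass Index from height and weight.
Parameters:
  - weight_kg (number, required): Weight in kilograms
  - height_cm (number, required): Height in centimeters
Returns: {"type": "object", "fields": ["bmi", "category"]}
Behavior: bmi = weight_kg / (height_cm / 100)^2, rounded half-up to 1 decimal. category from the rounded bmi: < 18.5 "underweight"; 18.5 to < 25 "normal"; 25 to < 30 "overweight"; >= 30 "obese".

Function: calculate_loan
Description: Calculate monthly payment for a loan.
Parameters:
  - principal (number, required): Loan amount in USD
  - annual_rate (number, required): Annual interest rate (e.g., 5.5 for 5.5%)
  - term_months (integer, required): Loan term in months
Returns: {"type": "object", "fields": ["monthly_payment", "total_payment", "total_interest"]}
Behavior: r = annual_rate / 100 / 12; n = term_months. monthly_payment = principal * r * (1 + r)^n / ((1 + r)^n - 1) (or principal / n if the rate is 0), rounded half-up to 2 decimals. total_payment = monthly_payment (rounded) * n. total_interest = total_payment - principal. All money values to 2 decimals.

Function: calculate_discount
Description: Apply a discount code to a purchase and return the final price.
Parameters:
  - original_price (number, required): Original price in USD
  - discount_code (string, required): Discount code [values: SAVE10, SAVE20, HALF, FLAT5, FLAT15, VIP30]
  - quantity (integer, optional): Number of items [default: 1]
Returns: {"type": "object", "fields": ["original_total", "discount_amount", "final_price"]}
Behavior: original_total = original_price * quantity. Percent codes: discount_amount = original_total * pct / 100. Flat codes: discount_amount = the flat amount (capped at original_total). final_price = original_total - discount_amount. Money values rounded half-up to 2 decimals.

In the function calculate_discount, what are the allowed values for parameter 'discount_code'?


The calculate_discount spec declares:
  - discount_code (string, required): Discount code [values: SAVE10, SAVE20, HALF, FLAT5, FLAT15, VIP30]
Allowed values:
SAVE10, SAVE20, HALF, FLAT5, FLAT15, VIP30


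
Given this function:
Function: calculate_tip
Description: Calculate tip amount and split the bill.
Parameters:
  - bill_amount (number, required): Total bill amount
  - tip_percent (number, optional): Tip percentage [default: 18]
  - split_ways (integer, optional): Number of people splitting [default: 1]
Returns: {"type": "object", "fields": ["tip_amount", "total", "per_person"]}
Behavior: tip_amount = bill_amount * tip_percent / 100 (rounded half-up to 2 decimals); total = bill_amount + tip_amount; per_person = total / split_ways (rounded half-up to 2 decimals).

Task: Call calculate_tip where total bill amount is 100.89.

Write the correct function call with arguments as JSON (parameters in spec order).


Mapping each described value to its parameter name:
  'Total bill amount' -> bill_amount = 100.89
calculate_tip({"bill_amount": 100.89})


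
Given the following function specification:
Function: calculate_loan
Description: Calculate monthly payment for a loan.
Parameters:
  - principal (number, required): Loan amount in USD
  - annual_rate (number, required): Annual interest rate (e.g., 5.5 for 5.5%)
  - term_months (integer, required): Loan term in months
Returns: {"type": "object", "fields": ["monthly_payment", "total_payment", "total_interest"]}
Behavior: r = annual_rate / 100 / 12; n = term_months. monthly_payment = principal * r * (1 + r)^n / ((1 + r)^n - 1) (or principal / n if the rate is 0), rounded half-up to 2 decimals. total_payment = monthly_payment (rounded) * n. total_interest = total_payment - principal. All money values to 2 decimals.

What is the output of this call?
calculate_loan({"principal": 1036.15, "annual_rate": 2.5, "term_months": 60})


r = 2.5 / 100 / 12 = 0.002083333333 (keep full precision)
(1 + r)^60 = 1.13300112
monthly_payment = 1036.15 * 0.002083333333 * 1.13300112 / (1.13300112 - 1) = 18.388929 -> 18.39
total_payment = 18.39 * 60 = 1103.40
total_interest = 1103.40 - 1036.15 = 67.25
Output:
{"monthly_payment": 18.39, "total_payment": 1103.4, "total_interest": 67.25}


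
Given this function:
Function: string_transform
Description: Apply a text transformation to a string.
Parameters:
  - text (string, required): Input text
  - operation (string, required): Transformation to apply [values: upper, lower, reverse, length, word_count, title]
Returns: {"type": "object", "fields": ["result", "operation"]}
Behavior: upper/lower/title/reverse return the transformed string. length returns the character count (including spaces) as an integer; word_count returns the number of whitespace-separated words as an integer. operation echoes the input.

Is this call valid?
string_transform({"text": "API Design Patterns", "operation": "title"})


Checking all required parameters present and types match... All valid.
Valid
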